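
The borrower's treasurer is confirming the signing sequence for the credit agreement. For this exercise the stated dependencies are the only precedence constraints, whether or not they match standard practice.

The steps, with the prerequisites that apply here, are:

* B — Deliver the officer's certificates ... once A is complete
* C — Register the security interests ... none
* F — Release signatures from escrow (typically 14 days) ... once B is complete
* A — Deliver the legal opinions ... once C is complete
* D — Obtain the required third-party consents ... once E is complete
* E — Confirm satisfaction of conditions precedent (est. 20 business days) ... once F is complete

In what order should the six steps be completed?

C, A, B, F, E, D

Only C has no prerequisites, so it is first.
That leaves A as the only ready step → A.
B needed A, now all done → B.
F needed B, now all done → F.
E is the only step now ready → E.
D is the only step now ready → D.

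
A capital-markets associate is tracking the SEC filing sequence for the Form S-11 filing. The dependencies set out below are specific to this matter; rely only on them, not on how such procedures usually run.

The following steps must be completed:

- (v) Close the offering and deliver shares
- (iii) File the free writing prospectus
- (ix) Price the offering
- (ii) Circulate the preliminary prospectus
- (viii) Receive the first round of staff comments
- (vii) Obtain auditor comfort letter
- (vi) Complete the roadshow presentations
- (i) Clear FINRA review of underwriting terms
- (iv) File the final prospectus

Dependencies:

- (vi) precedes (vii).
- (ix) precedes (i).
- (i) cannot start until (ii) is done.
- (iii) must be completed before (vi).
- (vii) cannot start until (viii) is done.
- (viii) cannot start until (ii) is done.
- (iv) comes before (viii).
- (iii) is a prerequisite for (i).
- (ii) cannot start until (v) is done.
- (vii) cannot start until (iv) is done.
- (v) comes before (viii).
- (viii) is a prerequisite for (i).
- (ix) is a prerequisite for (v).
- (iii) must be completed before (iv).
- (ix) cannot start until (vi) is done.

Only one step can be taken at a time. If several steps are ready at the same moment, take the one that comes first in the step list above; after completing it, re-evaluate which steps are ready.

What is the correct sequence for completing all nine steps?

(iii) has no prerequisites → (iii) first.
Now (vi) and (iv) have their prerequisites met. (vi) is listed earlier, so (vi) next.
Ready: (ix) and (iv). (ix) is listed earlier → (ix).
(v) now also ready, so the ready set is {(v), (iv)}; (v) is listed earlier → (v).
(ii) and (iv) are both available; (ii) is listed earlier → (ii).
(iv) is the only step now ready → (iv).
(viii) is the only step now ready → (viii).
Now (vii) and (i) have their prerequisites met. (vii) is listed earlier, so (vii) next.
(i) needed (iii), (ix), (ii) and (viii), now all done → (i).

(iii) → (vi) → (ix) → (v) → (ii) → (iv) → (viii) → (vii) → (i)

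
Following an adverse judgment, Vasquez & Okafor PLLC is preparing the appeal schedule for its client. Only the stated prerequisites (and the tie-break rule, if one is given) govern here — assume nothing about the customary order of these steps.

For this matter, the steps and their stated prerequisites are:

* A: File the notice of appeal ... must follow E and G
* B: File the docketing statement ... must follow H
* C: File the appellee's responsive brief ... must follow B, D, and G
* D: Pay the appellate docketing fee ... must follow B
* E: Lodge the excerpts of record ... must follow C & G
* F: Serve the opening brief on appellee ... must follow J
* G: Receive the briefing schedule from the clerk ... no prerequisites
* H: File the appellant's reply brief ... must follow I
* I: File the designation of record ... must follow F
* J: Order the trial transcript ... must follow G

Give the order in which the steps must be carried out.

G, J, F, I, H, B, D, C, E, A

Only G has no prerequisites, so it is first.
Next only J has its prerequisites met → J.
F needed J, now all done → F.
That leaves I as the only ready step → I.
Next only H has its prerequisites met → H.
That leaves B as the only ready step → B.
D is the only step now ready → D.
That leaves C as the only ready step → C.
E needed C and G, now all done → E.
Next only A has its prerequisites met → A.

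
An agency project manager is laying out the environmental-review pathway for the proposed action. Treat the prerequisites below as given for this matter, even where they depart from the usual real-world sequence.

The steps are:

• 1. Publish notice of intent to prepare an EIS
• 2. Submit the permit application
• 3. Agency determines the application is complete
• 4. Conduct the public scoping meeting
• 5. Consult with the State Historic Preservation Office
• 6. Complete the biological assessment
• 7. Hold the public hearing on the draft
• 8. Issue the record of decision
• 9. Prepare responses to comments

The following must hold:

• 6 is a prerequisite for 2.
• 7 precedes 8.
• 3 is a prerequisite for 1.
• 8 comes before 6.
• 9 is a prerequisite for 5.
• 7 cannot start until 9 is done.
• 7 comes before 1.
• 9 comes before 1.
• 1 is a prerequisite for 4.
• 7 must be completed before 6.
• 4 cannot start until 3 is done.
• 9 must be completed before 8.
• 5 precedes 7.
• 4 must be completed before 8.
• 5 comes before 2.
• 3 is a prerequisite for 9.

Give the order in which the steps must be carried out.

3, 9, 5, 7, 1, 4, 8, 6, 2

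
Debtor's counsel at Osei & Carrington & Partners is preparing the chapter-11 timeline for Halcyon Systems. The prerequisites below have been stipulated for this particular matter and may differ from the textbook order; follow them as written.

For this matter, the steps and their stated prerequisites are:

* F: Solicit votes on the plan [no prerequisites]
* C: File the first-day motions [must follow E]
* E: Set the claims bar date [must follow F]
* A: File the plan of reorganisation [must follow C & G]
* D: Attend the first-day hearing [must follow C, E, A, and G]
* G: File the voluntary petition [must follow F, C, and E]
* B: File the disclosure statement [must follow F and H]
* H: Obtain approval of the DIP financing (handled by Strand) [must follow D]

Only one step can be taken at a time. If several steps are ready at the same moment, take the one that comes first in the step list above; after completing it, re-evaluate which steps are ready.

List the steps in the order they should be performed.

F → E → C → G → A → D → H → B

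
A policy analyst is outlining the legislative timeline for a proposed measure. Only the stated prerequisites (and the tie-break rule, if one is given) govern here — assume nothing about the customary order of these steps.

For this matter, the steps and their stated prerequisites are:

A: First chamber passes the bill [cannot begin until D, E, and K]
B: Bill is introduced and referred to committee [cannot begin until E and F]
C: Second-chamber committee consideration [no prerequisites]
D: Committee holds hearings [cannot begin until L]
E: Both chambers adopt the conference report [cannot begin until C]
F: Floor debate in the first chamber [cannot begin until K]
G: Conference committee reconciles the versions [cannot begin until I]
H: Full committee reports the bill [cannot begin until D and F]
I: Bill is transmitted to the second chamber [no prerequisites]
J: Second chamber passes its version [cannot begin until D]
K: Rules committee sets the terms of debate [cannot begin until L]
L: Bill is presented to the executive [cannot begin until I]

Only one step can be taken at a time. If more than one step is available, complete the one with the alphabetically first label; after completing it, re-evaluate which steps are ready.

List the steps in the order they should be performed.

Nothing is required for C and I. C has the earlier label → C first.
Now E and I have their prerequisites met. E has the earlier label, so E next.
I is the only step now ready → I.
Now G and L have their prerequisites met. G has the earlier label, so G next.
L is the only step now ready → L.
Now D and K have their prerequisites met. D has the earlier label, so D next.
J now also ready, so the ready set is {J, K}; J has the earlier label → J.
K is the only step now ready → K.
A and F are both available; A has the earlier label → A.
F is the only step now ready → F.
B and H are both available; B has the earlier label → B.
H needed D and F, now all done → H.

C, E, I, G, L, D, J, K, A, F, B, H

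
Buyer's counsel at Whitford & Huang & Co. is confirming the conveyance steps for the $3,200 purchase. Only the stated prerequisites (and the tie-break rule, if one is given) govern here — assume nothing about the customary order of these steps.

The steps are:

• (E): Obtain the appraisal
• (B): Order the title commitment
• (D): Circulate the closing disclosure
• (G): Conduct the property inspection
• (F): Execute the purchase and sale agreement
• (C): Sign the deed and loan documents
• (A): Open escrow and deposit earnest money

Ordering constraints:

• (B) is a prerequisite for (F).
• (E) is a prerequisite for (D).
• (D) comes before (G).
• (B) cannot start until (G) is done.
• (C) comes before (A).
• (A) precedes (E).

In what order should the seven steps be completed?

(C) is the only step with nothing outstanding, so it goes first.
Next only (A) has its prerequisites met → (A).
Next only (E) has its prerequisites met → (E).
(D) needed (E), now all done → (D).
That leaves (G) as the only ready step → (G).
That leaves (B) as the only ready step → (B).
Next only (F) has its prerequisites met → (F).

(C) (A) (E) (D) (G) (B) (F)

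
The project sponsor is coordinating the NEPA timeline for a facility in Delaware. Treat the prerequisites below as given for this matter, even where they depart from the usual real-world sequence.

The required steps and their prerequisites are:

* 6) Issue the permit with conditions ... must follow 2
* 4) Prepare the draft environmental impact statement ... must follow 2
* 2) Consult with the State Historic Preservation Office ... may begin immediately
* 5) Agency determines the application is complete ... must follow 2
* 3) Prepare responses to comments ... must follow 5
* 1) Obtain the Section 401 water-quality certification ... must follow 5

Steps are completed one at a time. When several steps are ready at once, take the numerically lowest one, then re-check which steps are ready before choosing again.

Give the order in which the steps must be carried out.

2 → 4 → 5 → 1 → 3 → 6

2 has no prerequisites → 2 first.
Now 4, 5 and 6 have their prerequisites met. 4 has the earlier label, so 4 next.
5 and 6 are both available; 5 has the earlier label → 5.
Now 1, 3 and 6 have their prerequisites met. 1 has the earlier label, so 1 next.
3 and 6 are both available; 3 has the earlier label → 3.
Next only 6 has its prerequisites met → 6.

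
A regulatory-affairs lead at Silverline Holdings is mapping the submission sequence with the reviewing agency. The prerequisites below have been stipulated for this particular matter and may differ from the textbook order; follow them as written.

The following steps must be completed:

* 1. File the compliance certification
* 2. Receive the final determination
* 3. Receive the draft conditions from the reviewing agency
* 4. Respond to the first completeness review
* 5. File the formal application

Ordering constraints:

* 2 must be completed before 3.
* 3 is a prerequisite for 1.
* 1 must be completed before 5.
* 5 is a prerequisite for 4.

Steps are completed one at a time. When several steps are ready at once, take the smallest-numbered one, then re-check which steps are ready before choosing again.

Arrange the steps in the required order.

2, 3, 1, 5, 4

2 has no prerequisites → 2 first.
3 is the only step now ready → 3.
1 needed 3, now all done → 1.
5 needed 1, now all done → 5.
That leaves 4 as the only ready step → 4.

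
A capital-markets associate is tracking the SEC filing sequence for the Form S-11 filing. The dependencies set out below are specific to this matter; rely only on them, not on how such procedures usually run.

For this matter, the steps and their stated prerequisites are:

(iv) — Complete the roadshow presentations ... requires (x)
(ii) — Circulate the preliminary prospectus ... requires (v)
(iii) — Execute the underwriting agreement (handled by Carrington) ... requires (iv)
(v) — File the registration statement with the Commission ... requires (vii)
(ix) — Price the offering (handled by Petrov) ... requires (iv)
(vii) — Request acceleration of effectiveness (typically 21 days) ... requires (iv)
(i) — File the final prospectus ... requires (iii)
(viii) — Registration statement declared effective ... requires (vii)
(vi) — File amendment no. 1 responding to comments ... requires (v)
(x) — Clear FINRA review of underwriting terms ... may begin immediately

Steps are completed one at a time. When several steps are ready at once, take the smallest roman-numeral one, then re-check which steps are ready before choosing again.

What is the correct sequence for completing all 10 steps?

(x) is the only step with nothing outstanding, so it goes first.
(iv) needed (x), now all done → (iv).
Ready: (iii), (vii) and (ix). (iii) has the earlier label → (iii).
Ready: (i), (vii) and (ix). (i) has the earlier label → (i).
(vii) and (ix) are both available; (vii) has the earlier label → (vii).
(v), (viii) and (ix) are all available; (v) has the earlier label → (v).
(ii), (vi), (viii) and (ix) are all available; (ii) has the earlier label → (ii).
Now (vi), (viii) and (ix) have their prerequisites met. (vi) has the earlier label, so (vi) next.
Ready: (viii) and (ix). (viii) has the earlier label → (viii).
That leaves (ix) as the only ready step → (ix).

(x) → (iv) → (iii) → (i) → (vii) → (v) → (ii) → (vi) → (viii) → (ix)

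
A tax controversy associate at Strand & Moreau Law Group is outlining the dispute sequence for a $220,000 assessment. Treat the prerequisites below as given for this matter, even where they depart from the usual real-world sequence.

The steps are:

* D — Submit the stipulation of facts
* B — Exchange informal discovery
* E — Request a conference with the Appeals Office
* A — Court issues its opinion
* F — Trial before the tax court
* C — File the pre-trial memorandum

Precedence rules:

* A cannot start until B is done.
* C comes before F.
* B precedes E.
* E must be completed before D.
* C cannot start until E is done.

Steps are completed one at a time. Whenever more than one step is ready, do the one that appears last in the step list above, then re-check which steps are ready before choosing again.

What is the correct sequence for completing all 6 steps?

B, A, E, C, F, D

Only B has no prerequisites, so it is first.
Now A and E have their prerequisites met. A is listed later, so A next.
E needed B, now all done → E.
Now C and D have their prerequisites met. C is listed later, so C next.
F now also ready, so the ready set is {F, D}; F is listed later → F.
D is the only step now ready → D.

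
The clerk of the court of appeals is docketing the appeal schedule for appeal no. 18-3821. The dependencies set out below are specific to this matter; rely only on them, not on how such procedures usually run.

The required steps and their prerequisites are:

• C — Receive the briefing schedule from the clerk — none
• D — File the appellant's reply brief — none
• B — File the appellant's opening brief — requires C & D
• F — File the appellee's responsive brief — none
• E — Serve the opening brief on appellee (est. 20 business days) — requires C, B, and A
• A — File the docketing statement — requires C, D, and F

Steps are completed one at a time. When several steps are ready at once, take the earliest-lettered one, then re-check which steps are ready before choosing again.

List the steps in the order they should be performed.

C, D and F have no prerequisites; C has the earlier label, so C is first.
Now D and F have their prerequisites met. D has the earlier label, so D next.
B and F are both available; B has the earlier label → B.
F is the only step now ready → F.
A needed C, D and F, now all done → A.
That leaves E as the only ready step → E.

C, D, B, F, A, E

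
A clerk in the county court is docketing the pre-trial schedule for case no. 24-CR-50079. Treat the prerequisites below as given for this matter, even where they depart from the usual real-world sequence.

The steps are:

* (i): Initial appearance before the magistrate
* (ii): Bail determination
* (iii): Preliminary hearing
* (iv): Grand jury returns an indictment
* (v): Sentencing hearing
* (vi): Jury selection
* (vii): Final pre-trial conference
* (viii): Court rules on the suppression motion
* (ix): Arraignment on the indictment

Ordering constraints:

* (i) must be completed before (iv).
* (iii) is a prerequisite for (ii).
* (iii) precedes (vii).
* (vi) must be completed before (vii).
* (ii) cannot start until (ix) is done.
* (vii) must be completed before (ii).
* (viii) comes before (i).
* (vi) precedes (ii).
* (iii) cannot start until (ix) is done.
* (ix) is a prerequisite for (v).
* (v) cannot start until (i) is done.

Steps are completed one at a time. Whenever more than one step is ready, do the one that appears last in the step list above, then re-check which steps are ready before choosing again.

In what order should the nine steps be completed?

(ix), (viii) and (vi) have no prerequisites; (ix) is listed later, so (ix) is first.
(iii) now also ready, so the ready set is {(viii), (vi), (iii)}; (viii) is listed later → (viii).
(i) now also ready, so the ready set is {(vi), (iii), (i)}; (vi) is listed later → (vi).
Ready: (iii) and (i). (iii) is listed later → (iii).
Now (vii) and (i) have their prerequisites met. (vii) is listed later, so (vii) next.
(ii) now also ready, so the ready set is {(ii), (i)}; (ii) is listed later → (ii).
(i) is the only step now ready → (i).
Now (v) and (iv) have their prerequisites met. (v) is listed later, so (v) next.
(iv) needed (i), now all done → (iv).

(ix), (viii), (vi), (iii), (vii), (ii), (i), (v), (iv)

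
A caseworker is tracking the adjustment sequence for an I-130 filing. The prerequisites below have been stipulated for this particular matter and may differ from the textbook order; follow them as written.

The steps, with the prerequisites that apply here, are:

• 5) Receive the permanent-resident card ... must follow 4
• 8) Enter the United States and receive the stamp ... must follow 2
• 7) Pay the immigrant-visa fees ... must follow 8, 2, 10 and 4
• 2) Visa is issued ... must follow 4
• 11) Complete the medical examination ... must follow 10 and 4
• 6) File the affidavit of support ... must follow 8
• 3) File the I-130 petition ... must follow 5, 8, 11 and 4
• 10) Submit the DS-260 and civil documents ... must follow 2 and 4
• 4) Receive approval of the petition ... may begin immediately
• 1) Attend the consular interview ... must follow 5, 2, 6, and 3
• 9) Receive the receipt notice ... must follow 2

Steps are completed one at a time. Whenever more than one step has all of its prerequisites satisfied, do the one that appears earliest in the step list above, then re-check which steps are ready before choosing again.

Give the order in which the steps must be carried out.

4 → 5 → 2 → 8 → 6 → 10 → 7 → 11 → 3 → 1 → 9

Only 4 has no prerequisites, so it is first.
5 and 2 are both available; 5 is listed earlier → 5.
Next only 2 has its prerequisites met → 2.
Ready: 8, 10 and 9. 8 is listed earlier → 8.
6 now also ready, so the ready set is {6, 10, 9}; 6 is listed earlier → 6.
Ready: 10 and 9. 10 is listed earlier → 10.
7 and 11 now also ready, so the ready set is {7, 11, 9}; 7 is listed earlier → 7.
Ready: 11 and 9. 11 is listed earlier → 11.
3 and 9 are both available; 3 is listed earlier → 3.
1 now also ready, so the ready set is {1, 9}; 1 is listed earlier → 1.
That leaves 9 as the only ready step → 9.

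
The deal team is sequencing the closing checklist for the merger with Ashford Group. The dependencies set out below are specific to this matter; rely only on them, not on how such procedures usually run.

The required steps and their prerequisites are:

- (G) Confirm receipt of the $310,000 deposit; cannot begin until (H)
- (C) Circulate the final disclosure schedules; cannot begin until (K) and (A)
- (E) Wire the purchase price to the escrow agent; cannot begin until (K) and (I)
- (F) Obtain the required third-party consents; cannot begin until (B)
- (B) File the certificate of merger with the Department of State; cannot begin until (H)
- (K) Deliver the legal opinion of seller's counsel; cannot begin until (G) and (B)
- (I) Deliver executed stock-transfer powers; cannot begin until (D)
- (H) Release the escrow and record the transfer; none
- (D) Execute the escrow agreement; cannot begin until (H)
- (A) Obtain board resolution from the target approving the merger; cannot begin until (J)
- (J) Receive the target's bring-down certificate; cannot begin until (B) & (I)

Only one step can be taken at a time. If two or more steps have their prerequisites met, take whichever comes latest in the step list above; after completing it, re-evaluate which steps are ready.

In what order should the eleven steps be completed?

Only (H) has no prerequisites, so it is first.
Now (D), (B) and (G) have their prerequisites met. (D) is listed later, so (D) next.
(I) now also ready, so the ready set is {(I), (B), (G)}; (I) is listed later → (I).
Ready: (B) and (G). (B) is listed later → (B).
(J), (F) and (G) are all available; (J) is listed later → (J).
(A), (F) and (G) are all available; (A) is listed later → (A).
Ready: (F) and (G). (F) is listed later → (F).
Next only (G) has its prerequisites met → (G).
(K) needed (B) and (G), now all done → (K).
(E) and (C) are both available; (E) is listed later → (E).
(C) needed (A) and (K), now all done → (C).

(H) (D) (I) (B) (J) (A) (F) (G) (K) (E) (C)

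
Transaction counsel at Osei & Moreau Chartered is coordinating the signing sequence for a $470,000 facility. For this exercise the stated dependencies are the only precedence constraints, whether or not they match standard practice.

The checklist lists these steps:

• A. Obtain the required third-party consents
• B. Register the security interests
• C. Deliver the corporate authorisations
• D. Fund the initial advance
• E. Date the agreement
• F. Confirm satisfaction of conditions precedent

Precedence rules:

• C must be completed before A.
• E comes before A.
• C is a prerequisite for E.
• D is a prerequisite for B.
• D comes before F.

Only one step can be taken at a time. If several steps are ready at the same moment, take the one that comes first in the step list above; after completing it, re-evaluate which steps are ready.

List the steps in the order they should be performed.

C and D have no prerequisites; C is listed earlier, so C is first.
D and E are both available; D is listed earlier → D.
B and F now also ready, so the ready set is {B, E, F}; B is listed earlier → B.
Ready: E and F. E is listed earlier → E.
Ready: A and F. A is listed earlier → A.
F is the only step now ready → F.

C, D, B, E, A, F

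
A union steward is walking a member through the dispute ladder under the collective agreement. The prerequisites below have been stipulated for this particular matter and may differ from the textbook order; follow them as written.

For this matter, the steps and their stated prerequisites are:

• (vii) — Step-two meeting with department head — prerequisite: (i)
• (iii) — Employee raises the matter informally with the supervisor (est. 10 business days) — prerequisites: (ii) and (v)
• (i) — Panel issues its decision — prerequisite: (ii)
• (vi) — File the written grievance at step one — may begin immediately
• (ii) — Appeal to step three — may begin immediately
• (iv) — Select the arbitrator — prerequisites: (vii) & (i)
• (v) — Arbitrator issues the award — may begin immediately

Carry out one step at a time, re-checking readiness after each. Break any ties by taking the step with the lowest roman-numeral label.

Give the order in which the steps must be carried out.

Nothing is required for (ii), (v) and (vi). (ii) has the earlier label → (ii) first.
Now (i), (v) and (vi) have their prerequisites met. (i) has the earlier label, so (i) next.
Ready: (v), (vi) and (vii). (v) has the earlier label → (v).
(iii) now also ready, so the ready set is {(iii), (vi), (vii)}; (iii) has the earlier label → (iii).
Now (vi) and (vii) have their prerequisites met. (vi) has the earlier label, so (vi) next.
(vii) needed (i), now all done → (vii).
(iv) needed (i) and (vii), now all done → (iv).

(ii) → (i) → (v) → (iii) → (vi) → (vii) → (iv)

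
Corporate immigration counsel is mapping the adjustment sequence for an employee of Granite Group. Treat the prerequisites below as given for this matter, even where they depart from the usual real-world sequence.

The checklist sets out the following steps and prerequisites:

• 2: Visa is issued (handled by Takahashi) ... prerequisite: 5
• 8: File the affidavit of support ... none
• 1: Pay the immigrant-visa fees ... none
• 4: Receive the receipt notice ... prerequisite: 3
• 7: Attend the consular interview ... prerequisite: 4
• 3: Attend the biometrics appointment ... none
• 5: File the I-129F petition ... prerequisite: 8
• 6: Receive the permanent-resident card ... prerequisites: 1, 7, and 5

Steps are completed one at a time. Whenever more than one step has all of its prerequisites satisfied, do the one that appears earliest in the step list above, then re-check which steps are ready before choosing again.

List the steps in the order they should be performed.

8, 1, 3, 4, 7, 5, 2, 6

Nothing is required for 8, 1 and 3. 8 is listed earlier → 8 first.
1, 3 and 5 are all available; 1 is listed earlier → 1.
Now 3 and 5 have their prerequisites met. 3 is listed earlier, so 3 next.
4 now also ready, so the ready set is {4, 5}; 4 is listed earlier → 4.
7 and 5 are both available; 7 is listed earlier → 7.
That leaves 5 as the only ready step → 5.
2 and 6 are both available; 2 is listed earlier → 2.
6 needed 1, 7 and 5, now all done → 6.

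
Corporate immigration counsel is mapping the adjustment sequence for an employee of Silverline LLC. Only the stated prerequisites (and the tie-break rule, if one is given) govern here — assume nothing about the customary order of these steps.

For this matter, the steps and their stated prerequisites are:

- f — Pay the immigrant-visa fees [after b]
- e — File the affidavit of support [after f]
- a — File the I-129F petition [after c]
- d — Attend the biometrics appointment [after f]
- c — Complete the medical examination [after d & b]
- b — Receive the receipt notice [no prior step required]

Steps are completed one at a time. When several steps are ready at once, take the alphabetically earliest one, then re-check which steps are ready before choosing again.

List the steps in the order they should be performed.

b → f → d → c → a → e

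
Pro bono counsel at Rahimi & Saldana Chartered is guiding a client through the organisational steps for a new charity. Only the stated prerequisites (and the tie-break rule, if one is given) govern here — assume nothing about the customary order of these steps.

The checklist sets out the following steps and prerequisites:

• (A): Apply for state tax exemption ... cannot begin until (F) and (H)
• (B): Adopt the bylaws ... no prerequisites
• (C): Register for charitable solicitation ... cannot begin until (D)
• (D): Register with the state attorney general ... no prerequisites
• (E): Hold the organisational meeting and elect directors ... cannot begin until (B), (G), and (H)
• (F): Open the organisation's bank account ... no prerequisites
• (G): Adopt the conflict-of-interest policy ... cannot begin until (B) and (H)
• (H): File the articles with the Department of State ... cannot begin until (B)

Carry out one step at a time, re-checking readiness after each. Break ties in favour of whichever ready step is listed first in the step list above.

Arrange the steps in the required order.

(B), (D), (C), (F), (H), (A), (G), (E)

(B), (D) and (F) have no prerequisites; (B) is listed earlier, so (B) is first.
(H) now also ready, so the ready set is {(D), (F), (H)}; (D) is listed earlier → (D).
(C) now also ready, so the ready set is {(C), (F), (H)}; (C) is listed earlier → (C).
Ready: (F) and (H). (F) is listed earlier → (F).
Next only (H) has its prerequisites met → (H).
Now (A) and (G) have their prerequisites met. (A) is listed earlier, so (A) next.
(G) is the only step now ready → (G).
That leaves (E) as the only ready step → (E).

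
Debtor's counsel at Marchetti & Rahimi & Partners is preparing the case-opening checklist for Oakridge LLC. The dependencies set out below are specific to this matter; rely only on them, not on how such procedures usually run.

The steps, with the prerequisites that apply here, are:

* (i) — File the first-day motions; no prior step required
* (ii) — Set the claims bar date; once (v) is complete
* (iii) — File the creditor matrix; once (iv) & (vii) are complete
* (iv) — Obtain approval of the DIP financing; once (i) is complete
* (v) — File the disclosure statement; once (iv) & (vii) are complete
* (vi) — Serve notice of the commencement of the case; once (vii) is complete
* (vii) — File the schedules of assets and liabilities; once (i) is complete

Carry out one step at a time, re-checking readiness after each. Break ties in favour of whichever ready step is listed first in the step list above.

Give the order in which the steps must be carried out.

(i) is the only step with nothing outstanding, so it goes first.
Now (iv) and (vii) have their prerequisites met. (iv) is listed earlier, so (iv) next.
Next only (vii) has its prerequisites met → (vii).
Now (iii), (v) and (vi) have their prerequisites met. (iii) is listed earlier, so (iii) next.
(v) and (vi) are both available; (v) is listed earlier → (v).
(ii) now also ready, so the ready set is {(ii), (vi)}; (ii) is listed earlier → (ii).
(vi) needed (vii), now all done → (vi).

(i) → (iv) → (vii) → (iii) → (v) → (ii) → (vi)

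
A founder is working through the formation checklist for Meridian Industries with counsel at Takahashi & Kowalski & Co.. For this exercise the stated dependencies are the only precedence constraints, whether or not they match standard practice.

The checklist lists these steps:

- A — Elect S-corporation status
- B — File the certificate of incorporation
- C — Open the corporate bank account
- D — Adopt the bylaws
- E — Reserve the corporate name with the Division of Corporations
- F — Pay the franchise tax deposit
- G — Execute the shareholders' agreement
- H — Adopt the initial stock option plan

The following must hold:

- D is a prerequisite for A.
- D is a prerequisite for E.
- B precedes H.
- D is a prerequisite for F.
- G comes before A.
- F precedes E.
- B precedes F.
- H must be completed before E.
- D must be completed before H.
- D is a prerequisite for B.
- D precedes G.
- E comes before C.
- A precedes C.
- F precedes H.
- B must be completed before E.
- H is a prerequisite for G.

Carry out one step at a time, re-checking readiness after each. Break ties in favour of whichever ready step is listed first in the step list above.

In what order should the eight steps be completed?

Only D has no prerequisites, so it is first.
That leaves B as the only ready step → B.
Next only F has its prerequisites met → F.
H needed B, D and F, now all done → H.
E and G are both available; E is listed earlier → E.
That leaves G as the only ready step → G.
Next only A has its prerequisites met → A.
C is the only step now ready → C.

D, B, F, H, E, G, A, C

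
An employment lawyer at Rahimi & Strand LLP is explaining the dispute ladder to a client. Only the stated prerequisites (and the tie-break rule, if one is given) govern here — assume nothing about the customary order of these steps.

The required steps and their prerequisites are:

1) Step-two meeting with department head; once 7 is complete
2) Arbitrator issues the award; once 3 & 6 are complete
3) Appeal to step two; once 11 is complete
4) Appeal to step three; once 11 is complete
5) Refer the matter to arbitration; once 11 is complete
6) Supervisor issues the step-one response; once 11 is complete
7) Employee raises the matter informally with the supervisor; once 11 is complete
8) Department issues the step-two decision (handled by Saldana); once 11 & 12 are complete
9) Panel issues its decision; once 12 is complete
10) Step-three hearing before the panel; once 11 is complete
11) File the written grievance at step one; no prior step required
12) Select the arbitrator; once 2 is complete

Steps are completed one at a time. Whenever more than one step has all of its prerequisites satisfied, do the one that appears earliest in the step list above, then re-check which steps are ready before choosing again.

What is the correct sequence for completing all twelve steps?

11 → 3 → 4 → 5 → 6 → 2 → 7 → 1 → 10 → 12 → 8 → 9

11 has no prerequisites → 11 first.
Now 3, 4, 5, 6, 7 and 10 have their prerequisites met. 3 is listed earlier, so 3 next.
4, 5, 6, 7 and 10 are all available; 4 is listed earlier → 4.
5, 6, 7 and 10 are all available; 5 is listed earlier → 5.
6, 7 and 10 are all available; 6 is listed earlier → 6.
2 now also ready, so the ready set is {2, 7, 10}; 2 is listed earlier → 2.
Ready: 7, 10 and 12. 7 is listed earlier → 7.
1 now also ready, so the ready set is {1, 10, 12}; 1 is listed earlier → 1.
Ready: 10 and 12. 10 is listed earlier → 10.
That leaves 12 as the only ready step → 12.
8 and 9 are both available; 8 is listed earlier → 8.
9 needed 12, now all done → 9.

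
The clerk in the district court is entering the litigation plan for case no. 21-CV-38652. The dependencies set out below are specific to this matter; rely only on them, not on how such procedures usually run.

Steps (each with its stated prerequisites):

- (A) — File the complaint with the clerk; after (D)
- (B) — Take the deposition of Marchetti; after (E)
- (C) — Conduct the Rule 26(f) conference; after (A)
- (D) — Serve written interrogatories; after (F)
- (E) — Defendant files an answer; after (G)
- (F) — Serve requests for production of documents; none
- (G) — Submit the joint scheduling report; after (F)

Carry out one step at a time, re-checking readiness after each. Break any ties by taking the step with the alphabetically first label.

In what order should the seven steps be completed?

Only (F) has no prerequisites, so it is first.
Ready: (D) and (G). (D) has the earlier label → (D).
Ready: (A) and (G). (A) has the earlier label → (A).
(C) now also ready, so the ready set is {(C), (G)}; (C) has the earlier label → (C).
Next only (G) has its prerequisites met → (G).
(E) needed (G), now all done → (E).
(B) is the only step now ready → (B).

(F), (D), (A), (C), (G), (E), (B)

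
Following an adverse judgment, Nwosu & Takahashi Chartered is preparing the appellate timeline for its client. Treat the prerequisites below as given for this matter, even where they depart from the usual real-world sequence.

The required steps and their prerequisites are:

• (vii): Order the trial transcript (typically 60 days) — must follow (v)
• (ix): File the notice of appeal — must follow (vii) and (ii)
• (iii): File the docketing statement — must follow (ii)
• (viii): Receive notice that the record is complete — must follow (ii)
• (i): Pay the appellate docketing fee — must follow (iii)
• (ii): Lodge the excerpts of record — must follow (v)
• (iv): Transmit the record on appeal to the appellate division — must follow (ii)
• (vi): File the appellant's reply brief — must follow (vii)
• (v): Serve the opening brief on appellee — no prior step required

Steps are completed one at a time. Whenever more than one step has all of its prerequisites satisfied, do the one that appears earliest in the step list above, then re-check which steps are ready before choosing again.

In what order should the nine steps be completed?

Only (v) has no prerequisites, so it is first.
Now (vii) and (ii) have their prerequisites met. (vii) is listed earlier, so (vii) next.
Ready: (ii) and (vi). (ii) is listed earlier → (ii).
Ready: (ix), (iii), (viii), (iv) and (vi). (ix) is listed earlier → (ix).
Now (iii), (viii), (iv) and (vi) have their prerequisites met. (iii) is listed earlier, so (iii) next.
(i) now also ready, so the ready set is {(viii), (i), (iv), (vi)}; (viii) is listed earlier → (viii).
(i), (iv) and (vi) are all available; (i) is listed earlier → (i).
Ready: (iv) and (vi). (iv) is listed earlier → (iv).
(vi) needed (vii), now all done → (vi).

(v), (vii), (ii), (ix), (iii), (viii), (i), (iv), (vi)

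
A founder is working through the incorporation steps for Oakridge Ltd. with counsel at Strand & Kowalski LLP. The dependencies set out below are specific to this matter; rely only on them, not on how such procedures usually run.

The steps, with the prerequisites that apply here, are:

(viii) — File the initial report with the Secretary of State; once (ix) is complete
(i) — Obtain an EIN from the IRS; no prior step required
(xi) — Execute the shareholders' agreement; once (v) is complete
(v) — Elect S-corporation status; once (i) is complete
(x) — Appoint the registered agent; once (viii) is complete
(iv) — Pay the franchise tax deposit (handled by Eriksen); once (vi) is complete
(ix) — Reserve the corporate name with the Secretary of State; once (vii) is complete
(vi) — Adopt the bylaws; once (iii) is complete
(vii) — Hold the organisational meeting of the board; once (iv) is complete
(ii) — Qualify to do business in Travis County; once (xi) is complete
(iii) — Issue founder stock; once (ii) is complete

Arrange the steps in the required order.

(i) is the only step with nothing outstanding, so it goes first.
(v) needed (i), now all done → (v).
(xi) is the only step now ready → (xi).
Next only (ii) has its prerequisites met → (ii).
Next only (iii) has its prerequisites met → (iii).
That leaves (vi) as the only ready step → (vi).
That leaves (iv) as the only ready step → (iv).
(vii) needed (iv), now all done → (vii).
Next only (ix) has its prerequisites met → (ix).
That leaves (viii) as the only ready step → (viii).
(x) is the only step now ready → (x).

(i), (v), (xi), (ii), (iii), (vi), (iv), (vii), (ix), (viii), (x)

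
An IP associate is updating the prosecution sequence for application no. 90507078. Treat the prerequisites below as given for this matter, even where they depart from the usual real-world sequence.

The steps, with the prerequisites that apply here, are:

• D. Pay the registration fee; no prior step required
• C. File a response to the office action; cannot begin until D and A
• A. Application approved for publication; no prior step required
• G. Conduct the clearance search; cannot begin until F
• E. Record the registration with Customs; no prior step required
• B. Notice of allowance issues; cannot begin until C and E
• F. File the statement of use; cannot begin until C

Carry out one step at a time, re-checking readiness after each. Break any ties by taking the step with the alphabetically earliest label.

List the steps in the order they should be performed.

Nothing is required for A, D and E. A has the earlier label → A first.
Now D and E have their prerequisites met. D has the earlier label, so D next.
Now C and E have their prerequisites met. C has the earlier label, so C next.
Ready: E and F. E has the earlier label → E.
B now also ready, so the ready set is {B, F}; B has the earlier label → B.
F needed C, now all done → F.
G needed F, now all done → G.

A → D → C → E → B → F → G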